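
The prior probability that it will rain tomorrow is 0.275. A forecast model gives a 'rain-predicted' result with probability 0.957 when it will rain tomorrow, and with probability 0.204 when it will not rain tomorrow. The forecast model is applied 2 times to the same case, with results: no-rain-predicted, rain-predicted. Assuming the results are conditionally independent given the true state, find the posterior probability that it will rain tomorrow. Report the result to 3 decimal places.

Let H be the event that it will rain tomorrow; start with P(H) = 0.275. P('rain-predicted'|H) = 0.957, P('rain-predicted'|¬H) = 0.204.
Update on result 1 ('no-rain-predicted'): P(H) ← 0.043·0.2750 / (0.043·0.2750 + 0.796·0.7250) = 0.011825/0.58893 = 0.0201.
Update on result 2 ('rain-predicted'): P(H) ← 0.957·0.0201 / (0.957·0.0201 + 0.204·0.9799) = 0.019216/0.21912 = 0.0877.

Posterior P(H) ≈ 0.088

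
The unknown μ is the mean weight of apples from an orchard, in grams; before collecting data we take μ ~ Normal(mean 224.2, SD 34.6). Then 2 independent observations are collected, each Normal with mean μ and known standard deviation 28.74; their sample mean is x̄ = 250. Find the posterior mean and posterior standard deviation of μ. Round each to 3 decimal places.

With known σ, the Normal prior is conjugate. Weight on the data is w = (n/σ²)/(n/σ² + 1/τ₀²) = 0.00242134/(0.00242134+0.00083531) = 0.74351.
Posterior mean = w·x̄ + (1−w)·μ₀ = 0.74351·250 + 0.25649·224.2 = 243.382. Posterior variance = 1/(0.00242134+0.00083531) = 307.064, so SD = 17.523.

Posterior mean ≈ 243.382; posterior SD ≈ 17.523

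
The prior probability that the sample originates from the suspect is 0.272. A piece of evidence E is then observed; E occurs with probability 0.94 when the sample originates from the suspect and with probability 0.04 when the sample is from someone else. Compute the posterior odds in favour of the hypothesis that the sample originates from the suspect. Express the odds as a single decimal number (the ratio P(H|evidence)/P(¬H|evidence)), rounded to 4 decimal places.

Prior odds = 0.272/(1−0.272) = 0.37363.
Likelihood ratio for E = 0.94/0.04 = 23.500.
Posterior odds = prior odds × LR = 8.7802.

Posterior odds ≈ 8.7802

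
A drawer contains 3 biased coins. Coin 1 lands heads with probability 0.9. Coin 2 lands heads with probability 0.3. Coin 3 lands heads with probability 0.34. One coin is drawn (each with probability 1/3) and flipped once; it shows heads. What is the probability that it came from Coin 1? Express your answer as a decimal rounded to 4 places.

Posterior probability ≈ 0.5844

Tabulate prior·likelihood by source: [1] prior 0.333333, lik 0.9, product 0.3000; [2] prior 0.333333, lik 0.3, product 0.1000; [3] prior 0.333333, lik 0.34, product 0.1133.
Normalizing constant = 0.51333; the posterior for Coin 1 is its product over the sum, 0.3000/0.51333 = 0.5844.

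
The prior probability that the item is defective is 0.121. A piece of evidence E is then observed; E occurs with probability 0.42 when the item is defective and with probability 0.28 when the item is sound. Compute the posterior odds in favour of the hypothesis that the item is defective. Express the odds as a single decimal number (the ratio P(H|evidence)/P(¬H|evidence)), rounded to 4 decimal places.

Prior odds = 0.121/(1−0.121) = 0.13766.
Likelihood ratio for E = 0.42/0.28 = 1.5000.
Posterior odds = prior odds × LR = 0.20648.

Posterior odds ≈ 0.2065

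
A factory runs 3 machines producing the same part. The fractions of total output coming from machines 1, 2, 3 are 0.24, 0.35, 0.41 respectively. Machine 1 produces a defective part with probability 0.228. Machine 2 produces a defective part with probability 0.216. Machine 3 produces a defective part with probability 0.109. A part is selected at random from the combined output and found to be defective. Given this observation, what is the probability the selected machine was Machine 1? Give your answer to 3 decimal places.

Posterior probability ≈ 0.313

P(defective|M1) = 0.228; P(defective|M2) = 0.216; P(defective|M3) = 0.109.
Prior × likelihood for each source: 0.24·0.228=0.05472, 0.35·0.216=0.07560, 0.41·0.109=0.04469. Summing gives P(defective) = 0.17501.
P(Machine 1 | defective) = 0.05472 / 0.17501 = 0.313.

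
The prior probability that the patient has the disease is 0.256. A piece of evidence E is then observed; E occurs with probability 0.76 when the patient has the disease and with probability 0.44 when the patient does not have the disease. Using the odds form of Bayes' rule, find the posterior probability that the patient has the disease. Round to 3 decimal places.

Posterior probability ≈ 0.373

Prior odds = 0.256/(1−0.256) = 0.34409. In log-odds, ln(0.34409) = -1.0669.
Add log likelihood ratio: ln(1.7273) = 0.54654.
Posterior log-odds = -0.52032, so posterior odds = exp(-0.52032) = 0.59433. Converting, P(H|E) = 0.59433/1.5943 = 0.373.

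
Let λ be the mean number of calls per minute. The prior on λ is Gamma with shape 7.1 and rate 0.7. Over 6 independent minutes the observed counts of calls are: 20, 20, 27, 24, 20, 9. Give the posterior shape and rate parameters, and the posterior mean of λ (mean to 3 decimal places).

Total count ∑xᵢ = 120 over n = 6 minutes.
Gamma is conjugate to the Poisson likelihood: posterior is Gamma(shape = 7.1+120 = 127.1, rate = 0.7+6 = 6.7).
E[λ | data] = 127.1/6.7 = 18.970.

Posterior: Gamma(shape=127.1, rate=6.7); mean ≈ 18.970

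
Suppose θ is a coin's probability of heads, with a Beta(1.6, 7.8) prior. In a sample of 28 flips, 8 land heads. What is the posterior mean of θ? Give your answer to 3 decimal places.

Posterior mean ≈ 0.257

Observing 8 successes and 20 failures updates Beta(1.6, 7.8) by adding the success and failure counts to the two shape parameters: α = 1.6+8 = 9.6, β = 7.8+20 = 27.8.
Posterior mean = α/(α+β) = 9.6/37.4 = 0.257.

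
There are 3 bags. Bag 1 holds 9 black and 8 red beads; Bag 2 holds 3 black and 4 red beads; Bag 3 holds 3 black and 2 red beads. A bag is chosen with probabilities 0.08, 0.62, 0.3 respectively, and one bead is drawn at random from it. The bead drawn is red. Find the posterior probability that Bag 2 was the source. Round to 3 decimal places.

Posterior probability ≈ 0.692

P(red|Bag 1) = 0.4706; P(red|Bag 2) = 0.5714; P(red|Bag 3) = 0.4.
Prior × likelihood for each source: 0.08·0.4706=0.03765, 0.62·0.5714=0.3543, 0.3·0.4=0.1200. Summing gives P(red) = 0.51193.
P(Bag 2 | red) = 0.3543 / 0.51193 = 0.692.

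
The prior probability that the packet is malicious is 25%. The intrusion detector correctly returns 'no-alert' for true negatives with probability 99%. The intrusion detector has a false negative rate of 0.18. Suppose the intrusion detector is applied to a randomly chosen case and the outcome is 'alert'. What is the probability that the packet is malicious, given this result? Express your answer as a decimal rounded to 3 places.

P(H | E) ≈ 0.965

Write H for 'the packet is malicious'. Prior odds H:¬H = 0.25/0.75 = 0.33333. For the 'alert' outcome, the likelihood ratio is 0.82/0.01 = 82.000.
Posterior odds = 0.33333 × 82.000 = 27.333, so P(H|E) = 27.333/(1+27.333) = 0.965.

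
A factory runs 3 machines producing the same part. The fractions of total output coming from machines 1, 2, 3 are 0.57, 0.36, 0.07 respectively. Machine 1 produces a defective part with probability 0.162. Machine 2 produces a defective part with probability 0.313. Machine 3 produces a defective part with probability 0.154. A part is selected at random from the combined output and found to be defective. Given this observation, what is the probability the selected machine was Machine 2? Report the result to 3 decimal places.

Posterior probability ≈ 0.522

P(defective|M1) = 0.162; P(defective|M2) = 0.313; P(defective|M3) = 0.154.
Prior × likelihood for each source: 0.57·0.162=0.09234, 0.36·0.313=0.1127, 0.07·0.154=0.01078. Summing gives P(defective) = 0.21580.
P(Machine 2 | defective) = 0.1127 / 0.21580 = 0.522.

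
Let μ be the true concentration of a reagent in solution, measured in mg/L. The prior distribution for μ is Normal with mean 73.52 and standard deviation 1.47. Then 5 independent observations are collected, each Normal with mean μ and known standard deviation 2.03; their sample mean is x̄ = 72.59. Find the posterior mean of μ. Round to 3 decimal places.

Posterior mean ≈ 72.847

With known σ, the Normal prior is conjugate. Weight on the data is w = (n/σ²)/(n/σ² + 1/τ₀²) = 1.21333/(1.21333+0.462770) = 0.72390.
Posterior mean = w·x̄ + (1−w)·μ₀ = 0.72390·72.59 + 0.27610·73.52 = 72.847.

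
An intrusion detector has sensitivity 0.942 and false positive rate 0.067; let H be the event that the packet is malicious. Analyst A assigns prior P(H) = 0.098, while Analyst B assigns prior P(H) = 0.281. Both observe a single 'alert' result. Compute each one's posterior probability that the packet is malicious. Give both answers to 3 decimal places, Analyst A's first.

The likelihood ratio for an 'alert' result is 0.942/0.067 = 14.060.
Analyst A: prior odds 0.098/0.902 = 0.10865; posterior odds 1.5276; posterior probability 0.604.
Analyst B: prior odds 0.281/0.719 = 0.39082; posterior odds 5.4948; posterior probability 0.846.

Analyst A: 0.604; Analyst B: 0.846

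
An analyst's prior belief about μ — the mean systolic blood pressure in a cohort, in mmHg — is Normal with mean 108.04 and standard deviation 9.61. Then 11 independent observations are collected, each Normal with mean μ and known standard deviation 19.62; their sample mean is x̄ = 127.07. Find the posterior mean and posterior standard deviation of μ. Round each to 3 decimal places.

Posterior mean ≈ 121.841; posterior SD ≈ 5.038

Prior precision 1/τ₀² = 1/9.61² = 0.0108281; data precision n/σ² = 11/19.62² = 0.0285756.
Posterior precision = 0.0108281 + 0.0285756 = 0.0394037, giving posterior SD = 1/√0.0394037 = 5.038.
Posterior mean = (0.0108281·108.04 + 0.0285756·127.07) / 0.0394037 = 121.841.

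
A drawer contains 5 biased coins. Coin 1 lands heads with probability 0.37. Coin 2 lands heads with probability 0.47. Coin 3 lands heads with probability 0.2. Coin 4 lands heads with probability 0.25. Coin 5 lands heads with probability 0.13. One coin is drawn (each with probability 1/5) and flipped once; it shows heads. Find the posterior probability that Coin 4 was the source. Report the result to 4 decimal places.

Posterior probability ≈ 0.1761

Tabulate prior·likelihood by source: [1] prior 0.2, lik 0.37, product 0.07400; [2] prior 0.2, lik 0.47, product 0.09400; [3] prior 0.2, lik 0.2, product 0.04000; [4] prior 0.2, lik 0.25, product 0.05000; [5] prior 0.2, lik 0.13, product 0.02600.
Normalizing constant = 0.28400; the posterior for Coin 4 is its product over the sum, 0.05000/0.28400 = 0.1761.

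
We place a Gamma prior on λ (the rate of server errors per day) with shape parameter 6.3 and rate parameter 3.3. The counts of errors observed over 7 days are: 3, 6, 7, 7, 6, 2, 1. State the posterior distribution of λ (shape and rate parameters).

Posterior: Gamma(shape=38.3, rate=10.3)

The Poisson likelihood adds the total count to the shape and the number of exposure periods to the rate. Here ∑xᵢ = 32 and n = 7, so shape 6.3→38.3 and rate 3.3→10.3.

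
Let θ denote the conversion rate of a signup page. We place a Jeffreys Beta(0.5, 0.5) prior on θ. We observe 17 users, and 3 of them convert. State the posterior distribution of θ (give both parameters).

Posterior: Beta(3.5, 14.5)

Observing 3 successes and 14 failures updates Beta(0.5, 0.5) by adding the success and failure counts to the two shape parameters: α = 0.5+3 = 3.5, β = 0.5+14 = 14.5.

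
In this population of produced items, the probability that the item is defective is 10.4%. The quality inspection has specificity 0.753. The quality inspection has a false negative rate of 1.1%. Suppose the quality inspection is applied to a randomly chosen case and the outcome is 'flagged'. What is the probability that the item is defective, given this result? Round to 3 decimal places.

Write H for 'the item is defective'. Prior odds H:¬H = 0.104/0.896 = 0.11607. For the 'flagged' outcome, the likelihood ratio is 0.989/0.247 = 4.0040.
Posterior odds = 0.11607 × 4.0040 = 0.46476, so P(H|E) = 0.46476/(1+0.46476) = 0.317.

P(H | E) ≈ 0.317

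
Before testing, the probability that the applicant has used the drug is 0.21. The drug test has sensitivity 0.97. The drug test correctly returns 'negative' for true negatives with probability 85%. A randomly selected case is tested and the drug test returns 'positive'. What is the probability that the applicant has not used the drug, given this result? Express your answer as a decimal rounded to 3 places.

Write H for 'the applicant has used the drug'. Prior odds H:¬H = 0.21/0.79 = 0.26582. For the 'positive' outcome, the likelihood ratio is 0.97/0.15 = 6.4667.
Posterior odds = 0.26582 × 6.4667 = 1.7190, so P(H|E) = 1.7190/(1+1.7190) = 0.632. Then P(¬H|E) = 1 − 0.632 = 0.368.

P(¬H | E) ≈ 0.368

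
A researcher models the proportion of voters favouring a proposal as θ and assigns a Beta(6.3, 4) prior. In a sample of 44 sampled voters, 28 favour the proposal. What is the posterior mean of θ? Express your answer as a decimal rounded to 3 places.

Posterior mean ≈ 0.632

The binomial likelihood is conjugate to the Beta prior: with 28 successes and 16 failures, the posterior is Beta(6.3+28, 4+16) = Beta(34.3, 20).
E[θ | data] = 34.3/(34.3+20) = 0.632.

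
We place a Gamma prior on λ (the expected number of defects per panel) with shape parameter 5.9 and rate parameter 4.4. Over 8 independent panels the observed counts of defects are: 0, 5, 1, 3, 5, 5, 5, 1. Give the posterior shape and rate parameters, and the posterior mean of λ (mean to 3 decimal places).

Posterior: Gamma(shape=30.9, rate=12.4); mean ≈ 2.492

Total count ∑xᵢ = 25 over n = 8 panels.
Gamma is conjugate to the Poisson likelihood: posterior is Gamma(shape = 5.9+25 = 30.9, rate = 4.4+8 = 12.4).
Posterior mean = shape/rate = 30.9/12.4 = 2.492.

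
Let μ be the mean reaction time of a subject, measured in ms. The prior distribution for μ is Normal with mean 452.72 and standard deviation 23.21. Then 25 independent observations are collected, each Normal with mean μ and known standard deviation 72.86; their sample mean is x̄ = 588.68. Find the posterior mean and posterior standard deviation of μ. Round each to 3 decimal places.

Posterior mean ≈ 550.240; posterior SD ≈ 12.341

Prior precision 1/τ₀² = 1/23.21² = 0.00185631; data precision n/σ² = 25/72.86² = 0.00470936.
Posterior precision = 0.00185631 + 0.00470936 = 0.00656566, giving posterior SD = 1/√0.00656566 = 12.341.
Posterior mean = (0.00185631·452.72 + 0.00470936·588.68) / 0.00656566 = 550.240.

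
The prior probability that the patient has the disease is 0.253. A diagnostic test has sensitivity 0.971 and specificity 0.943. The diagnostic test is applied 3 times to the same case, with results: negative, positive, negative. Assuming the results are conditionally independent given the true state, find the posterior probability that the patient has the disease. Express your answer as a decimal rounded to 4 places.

With H the event that the patient has the disease, the joint likelihood of the observed sequence is P(data|H) = 0.029·0.971·0.029 = 0.00081661 and P(data|¬H) = 0.943·0.057·0.943 = 0.050687.
Bayes: P(H|data) = 0.253·0.00081661 / (0.253·0.00081661 + 0.747·0.050687) = 0.00020660/0.038070 = 0.0054.

Posterior P(H) ≈ 0.0054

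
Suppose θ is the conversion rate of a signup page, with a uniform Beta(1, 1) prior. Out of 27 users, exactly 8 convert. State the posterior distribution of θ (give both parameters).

Observing 8 successes and 19 failures updates Beta(1, 1) by adding the success and failure counts to the two shape parameters: α = 1+8 = 9, β = 1+19 = 20.

Posterior: Beta(9, 20)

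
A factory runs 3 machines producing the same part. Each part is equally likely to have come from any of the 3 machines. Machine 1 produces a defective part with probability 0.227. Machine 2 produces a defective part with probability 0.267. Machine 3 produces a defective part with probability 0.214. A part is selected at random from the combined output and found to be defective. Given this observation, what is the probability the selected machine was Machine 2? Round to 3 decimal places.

Posterior probability ≈ 0.377

P(defective|M1) = 0.227; P(defective|M2) = 0.267; P(defective|M3) = 0.214.
Prior × likelihood for each source: 0.333333·0.227=0.07567, 0.333333·0.267=0.08900, 0.333333·0.214=0.07133. Summing gives P(defective) = 0.23600.
P(Machine 2 | defective) = 0.08900 / 0.23600 = 0.377.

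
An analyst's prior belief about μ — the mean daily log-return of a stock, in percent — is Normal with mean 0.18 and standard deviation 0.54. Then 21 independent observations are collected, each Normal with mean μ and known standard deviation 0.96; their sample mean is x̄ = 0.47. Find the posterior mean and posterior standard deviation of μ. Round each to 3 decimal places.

With known σ, the Normal prior is conjugate. Weight on the data is w = (n/σ²)/(n/σ² + 1/τ₀²) = 22.7865/(22.7865+3.42936) = 0.86919.
Posterior mean = w·x̄ + (1−w)·μ₀ = 0.86919·0.47 + 0.13081·0.18 = 0.432. Posterior variance = 1/(22.7865+3.42936) = 0.0381449, so SD = 0.195.

Posterior mean ≈ 0.432; posterior SD ≈ 0.195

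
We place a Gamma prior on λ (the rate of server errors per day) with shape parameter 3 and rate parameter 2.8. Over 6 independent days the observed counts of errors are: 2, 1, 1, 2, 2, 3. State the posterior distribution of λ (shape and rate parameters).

Total count ∑xᵢ = 11 over n = 6 days.
Gamma is conjugate to the Poisson likelihood: posterior is Gamma(shape = 3+11 = 14, rate = 2.8+6 = 8.8).

Posterior: Gamma(shape=14, rate=8.8)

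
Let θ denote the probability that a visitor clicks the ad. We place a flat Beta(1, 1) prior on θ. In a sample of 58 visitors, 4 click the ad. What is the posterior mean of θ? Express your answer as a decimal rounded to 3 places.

Observing 4 successes and 54 failures updates Beta(1, 1) by adding the success and failure counts to the two shape parameters: α = 1+4 = 5, β = 1+54 = 55.
Posterior mean = α/(α+β) = 5/60 = 0.083.

Posterior mean ≈ 0.083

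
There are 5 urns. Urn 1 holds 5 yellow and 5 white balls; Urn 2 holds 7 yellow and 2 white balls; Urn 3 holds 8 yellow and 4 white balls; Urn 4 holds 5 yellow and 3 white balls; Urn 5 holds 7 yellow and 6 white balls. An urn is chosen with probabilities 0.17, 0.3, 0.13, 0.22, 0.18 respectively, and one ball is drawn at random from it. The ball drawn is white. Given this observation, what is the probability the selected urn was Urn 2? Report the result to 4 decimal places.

Posterior probability ≈ 0.1849

P(white|Urn 1) = 0.5; P(white|Urn 2) = 0.2222; P(white|Urn 3) = 0.3333; P(white|Urn 4) = 0.375; P(white|Urn 5) = 0.4615.
Prior × likelihood for each source: 0.17·0.5=0.08500, 0.3·0.2222=0.06667, 0.13·0.3333=0.04333, 0.22·0.375=0.08250, 0.18·0.4615=0.08308. Summing gives P(white) = 0.36058.
P(Urn 2 | white) = 0.06667 / 0.36058 = 0.1849.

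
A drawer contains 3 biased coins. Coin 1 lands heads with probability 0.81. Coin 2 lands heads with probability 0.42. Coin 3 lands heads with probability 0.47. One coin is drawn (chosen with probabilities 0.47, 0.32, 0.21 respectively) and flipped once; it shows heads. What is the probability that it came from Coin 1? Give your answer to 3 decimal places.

Tabulate prior·likelihood by source: [1] prior 0.47, lik 0.81, product 0.3807; [2] prior 0.32, lik 0.42, product 0.1344; [3] prior 0.21, lik 0.47, product 0.09870.
Normalizing constant = 0.61380; the posterior for Coin 1 is its product over the sum, 0.3807/0.61380 = 0.620.

Posterior probability ≈ 0.620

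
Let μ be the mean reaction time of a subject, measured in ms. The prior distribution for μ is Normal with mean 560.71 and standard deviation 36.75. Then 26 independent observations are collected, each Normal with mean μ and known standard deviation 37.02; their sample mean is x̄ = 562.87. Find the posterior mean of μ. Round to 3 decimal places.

Prior precision 1/τ₀² = 1/36.75² = 0.00074043; data precision n/σ² = 26/37.02² = 0.0189714.
Posterior precision = 0.00074043 + 0.0189714 = 0.0197119.
Posterior mean = (0.00074043·560.71 + 0.0189714·562.87) / 0.0197119 = 562.789.

Posterior mean ≈ 562.789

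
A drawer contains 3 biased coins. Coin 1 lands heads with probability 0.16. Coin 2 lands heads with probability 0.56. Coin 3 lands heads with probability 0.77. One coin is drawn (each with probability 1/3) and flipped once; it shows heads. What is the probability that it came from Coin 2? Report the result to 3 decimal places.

Tabulate prior·likelihood by source: [1] prior 0.333333, lik 0.16, product 0.05333; [2] prior 0.333333, lik 0.56, product 0.1867; [3] prior 0.333333, lik 0.77, product 0.2567.
Normalizing constant = 0.49667; the posterior for Coin 2 is its product over the sum, 0.1867/0.49667 = 0.376.

Posterior probability ≈ 0.376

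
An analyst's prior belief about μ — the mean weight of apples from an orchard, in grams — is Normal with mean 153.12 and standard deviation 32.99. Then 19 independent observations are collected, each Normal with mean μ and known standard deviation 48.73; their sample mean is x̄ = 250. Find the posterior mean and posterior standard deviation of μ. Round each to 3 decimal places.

Posterior mean ≈ 240.021; posterior SD ≈ 10.588

Prior precision 1/τ₀² = 1/32.99² = 0.00091883; data precision n/σ² = 19/48.73² = 0.00800130.
Posterior precision = 0.00091883 + 0.00800130 = 0.00892013, giving posterior SD = 1/√0.00892013 = 10.588.
Posterior mean = (0.00091883·153.12 + 0.00800130·250) / 0.00892013 = 240.021.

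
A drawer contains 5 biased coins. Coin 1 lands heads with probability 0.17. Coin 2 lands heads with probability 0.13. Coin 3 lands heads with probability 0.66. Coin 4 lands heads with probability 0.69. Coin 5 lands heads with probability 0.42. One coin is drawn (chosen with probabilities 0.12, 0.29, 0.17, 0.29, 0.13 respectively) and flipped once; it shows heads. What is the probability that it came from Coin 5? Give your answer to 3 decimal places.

Tabulate prior·likelihood by source: [1] prior 0.12, lik 0.17, product 0.02040; [2] prior 0.29, lik 0.13, product 0.03770; [3] prior 0.17, lik 0.66, product 0.1122; [4] prior 0.29, lik 0.69, product 0.2001; [5] prior 0.13, lik 0.42, product 0.05460.
Normalizing constant = 0.42500; the posterior for Coin 5 is its product over the sum, 0.05460/0.42500 = 0.128.

Posterior probability ≈ 0.128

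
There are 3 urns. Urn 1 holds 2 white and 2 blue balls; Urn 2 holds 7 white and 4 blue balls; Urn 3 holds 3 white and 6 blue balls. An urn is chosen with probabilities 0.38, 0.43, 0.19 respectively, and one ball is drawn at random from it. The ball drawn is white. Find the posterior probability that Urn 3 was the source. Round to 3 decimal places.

Posterior probability ≈ 0.120

Tabulate prior·likelihood by source: [1] prior 0.38, lik 0.5, product 0.1900; [2] prior 0.43, lik 0.6364, product 0.2736; [3] prior 0.19, lik 0.3333, product 0.06333.
Normalizing constant = 0.52697; the posterior for Urn 3 is its product over the sum, 0.06333/0.52697 = 0.120.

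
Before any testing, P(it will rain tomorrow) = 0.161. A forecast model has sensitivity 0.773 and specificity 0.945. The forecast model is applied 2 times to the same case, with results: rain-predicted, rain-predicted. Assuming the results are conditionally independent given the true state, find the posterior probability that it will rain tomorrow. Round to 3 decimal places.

Posterior P(H) ≈ 0.974

With H the event that it will rain tomorrow, the joint likelihood of the observed sequence is P(data|H) = 0.773·0.773 = 0.59753 and P(data|¬H) = 0.055·0.055 = 0.0030250.
Bayes: P(H|data) = 0.161·0.59753 / (0.161·0.59753 + 0.839·0.0030250) = 0.096202/0.098740 = 0.9743.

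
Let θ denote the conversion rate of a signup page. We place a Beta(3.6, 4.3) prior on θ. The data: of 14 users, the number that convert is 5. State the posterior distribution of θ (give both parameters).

Posterior: Beta(8.6, 13.3)

The binomial likelihood is conjugate to the Beta prior: with 5 successes and 9 failures, the posterior is Beta(3.6+5, 4.3+9) = Beta(8.6, 13.3).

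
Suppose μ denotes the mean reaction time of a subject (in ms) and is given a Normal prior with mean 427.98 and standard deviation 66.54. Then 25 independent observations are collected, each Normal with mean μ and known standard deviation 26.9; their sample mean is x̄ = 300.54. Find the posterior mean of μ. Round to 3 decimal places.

Prior precision 1/τ₀² = 1/66.54² = 0.00022586; data precision n/σ² = 25/26.9² = 0.0345490.
Posterior precision = 0.00022586 + 0.0345490 = 0.0347749.
Posterior mean = (0.00022586·427.98 + 0.0345490·300.54) / 0.0347749 = 301.368.

Posterior mean ≈ 301.368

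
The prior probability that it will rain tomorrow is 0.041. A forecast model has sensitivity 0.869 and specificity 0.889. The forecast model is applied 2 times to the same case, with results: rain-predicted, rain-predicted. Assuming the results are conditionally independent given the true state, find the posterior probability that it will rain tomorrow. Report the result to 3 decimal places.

Posterior P(H) ≈ 0.724

Let H be the event that it will rain tomorrow; start with P(H) = 0.041. P('rain-predicted'|H) = 0.869, P('rain-predicted'|¬H) = 0.111.
Update on result 1 ('rain-predicted'): P(H) ← 0.869·0.0410 / (0.869·0.0410 + 0.111·0.9590) = 0.035629/0.14208 = 0.2508.
Update on result 2 ('rain-predicted'): P(H) ← 0.869·0.2508 / (0.869·0.2508 + 0.111·0.7492) = 0.21792/0.30108 = 0.7238.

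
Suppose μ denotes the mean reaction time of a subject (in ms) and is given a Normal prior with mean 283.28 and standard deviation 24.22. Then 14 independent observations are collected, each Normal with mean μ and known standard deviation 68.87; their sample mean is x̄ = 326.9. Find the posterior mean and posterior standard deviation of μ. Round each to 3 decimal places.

With known σ, the Normal prior is conjugate. Weight on the data is w = (n/σ²)/(n/σ² + 1/τ₀²) = 0.00295167/(0.00295167+0.00170471) = 0.63390.
Posterior mean = w·x̄ + (1−w)·μ₀ = 0.63390·326.9 + 0.36610·283.28 = 310.931. Posterior variance = 1/(0.00295167+0.00170471) = 214.759, so SD = 14.655.

Posterior mean ≈ 310.931; posterior SD ≈ 14.655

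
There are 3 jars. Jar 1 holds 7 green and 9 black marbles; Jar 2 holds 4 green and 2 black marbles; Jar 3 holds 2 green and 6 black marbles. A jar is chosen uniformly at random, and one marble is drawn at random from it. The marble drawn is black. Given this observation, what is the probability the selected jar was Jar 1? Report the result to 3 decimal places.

Tabulate prior·likelihood by source: [1] prior 0.333333, lik 0.5625, product 0.1875; [2] prior 0.333333, lik 0.3333, product 0.1111; [3] prior 0.333333, lik 0.75, product 0.2500.
Normalizing constant = 0.54861; the posterior for Jar 1 is its product over the sum, 0.1875/0.54861 = 0.342.

Posterior probability ≈ 0.342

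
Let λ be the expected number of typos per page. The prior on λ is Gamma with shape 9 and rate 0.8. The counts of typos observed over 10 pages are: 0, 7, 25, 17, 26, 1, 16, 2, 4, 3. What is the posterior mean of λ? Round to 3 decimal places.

Posterior mean ≈ 10.185

Total count ∑xᵢ = 101 over n = 10 pages.
Gamma is conjugate to the Poisson likelihood: posterior is Gamma(shape = 9+101 = 110, rate = 0.8+10 = 10.8).
E[λ | data] = 110/10.8 = 10.185.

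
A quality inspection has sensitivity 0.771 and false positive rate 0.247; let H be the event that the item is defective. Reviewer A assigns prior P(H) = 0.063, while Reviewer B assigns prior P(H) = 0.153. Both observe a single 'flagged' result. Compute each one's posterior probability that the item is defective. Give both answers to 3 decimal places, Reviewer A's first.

Reviewer A: 0.173; Reviewer B: 0.361

P('+'|H) = 0.771, P('+'|¬H) = 0.247.
Reviewer A: numerator 0.771·0.063 = 0.048573; evidence = 0.048573+0.247·0.937 = 0.28001; posterior = 0.173.
Reviewer B: numerator 0.771·0.153 = 0.11796; evidence = 0.11796+0.247·0.847 = 0.32717; posterior = 0.361.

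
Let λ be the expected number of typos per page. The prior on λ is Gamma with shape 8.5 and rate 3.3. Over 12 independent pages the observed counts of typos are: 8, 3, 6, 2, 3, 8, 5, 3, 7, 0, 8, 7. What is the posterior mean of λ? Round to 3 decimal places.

Posterior mean ≈ 4.477

Total count ∑xᵢ = 60 over n = 12 pages.
Gamma is conjugate to the Poisson likelihood: posterior is Gamma(shape = 8.5+60 = 68.5, rate = 3.3+12 = 15.3).
Posterior mean = shape/rate = 68.5/15.3 = 4.477.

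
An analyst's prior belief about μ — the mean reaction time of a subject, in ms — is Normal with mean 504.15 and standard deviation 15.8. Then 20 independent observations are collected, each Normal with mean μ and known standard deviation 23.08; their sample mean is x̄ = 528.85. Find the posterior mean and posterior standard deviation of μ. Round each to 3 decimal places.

Posterior mean ≈ 526.469; posterior SD ≈ 4.906

Prior precision 1/τ₀² = 1/15.8² = 0.00400577; data precision n/σ² = 20/23.08² = 0.0375455.
Posterior precision = 0.00400577 + 0.0375455 = 0.0415513, giving posterior SD = 1/√0.0415513 = 4.906.
Posterior mean = (0.00400577·504.15 + 0.0375455·528.85) / 0.0415513 = 526.469.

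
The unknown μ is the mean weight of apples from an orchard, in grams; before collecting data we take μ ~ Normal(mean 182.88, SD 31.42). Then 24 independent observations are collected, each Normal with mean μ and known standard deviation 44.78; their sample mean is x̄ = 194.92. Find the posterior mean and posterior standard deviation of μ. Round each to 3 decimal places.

Prior precision 1/τ₀² = 1/31.42² = 0.00101295; data precision n/σ² = 24/44.78² = 0.0119686.
Posterior precision = 0.00101295 + 0.0119686 = 0.0129815, giving posterior SD = 1/√0.0129815 = 8.777.
Posterior mean = (0.00101295·182.88 + 0.0119686·194.92) / 0.0129815 = 193.981.

Posterior mean ≈ 193.981; posterior SD ≈ 8.777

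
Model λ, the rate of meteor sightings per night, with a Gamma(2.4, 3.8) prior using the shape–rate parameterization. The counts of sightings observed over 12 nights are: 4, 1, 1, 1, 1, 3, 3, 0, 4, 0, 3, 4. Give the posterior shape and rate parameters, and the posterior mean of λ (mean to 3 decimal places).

Posterior: Gamma(shape=27.4, rate=15.8); mean ≈ 1.734

Total count ∑xᵢ = 25 over n = 12 nights.
Gamma is conjugate to the Poisson likelihood: posterior is Gamma(shape = 2.4+25 = 27.4, rate = 3.8+12 = 15.8).
E[λ | data] = 27.4/15.8 = 1.734.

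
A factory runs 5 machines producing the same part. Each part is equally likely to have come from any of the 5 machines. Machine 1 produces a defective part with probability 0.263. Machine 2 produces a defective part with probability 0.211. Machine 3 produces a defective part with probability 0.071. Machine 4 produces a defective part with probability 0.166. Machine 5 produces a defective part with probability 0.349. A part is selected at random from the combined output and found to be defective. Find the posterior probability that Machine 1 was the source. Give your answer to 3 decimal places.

Posterior probability ≈ 0.248

Tabulate prior·likelihood by source: [1] prior 0.2, lik 0.263, product 0.05260; [2] prior 0.2, lik 0.211, product 0.04220; [3] prior 0.2, lik 0.071, product 0.01420; [4] prior 0.2, lik 0.166, product 0.03320; [5] prior 0.2, lik 0.349, product 0.06980.
Normalizing constant = 0.21200; the posterior for Machine 1 is its product over the sum, 0.05260/0.21200 = 0.248.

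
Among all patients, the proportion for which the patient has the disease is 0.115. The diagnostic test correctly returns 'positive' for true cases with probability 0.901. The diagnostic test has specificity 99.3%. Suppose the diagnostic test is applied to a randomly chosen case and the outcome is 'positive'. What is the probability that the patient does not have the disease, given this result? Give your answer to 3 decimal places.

Write H for 'the patient has the disease'. Prior odds H:¬H = 0.115/0.885 = 0.12994. For the 'positive' outcome, the likelihood ratio is 0.901/0.007 = 128.71.
Posterior odds = 0.12994 × 128.71 = 16.726, so P(H|E) = 16.726/(1+16.726) = 0.944. Then P(¬H|E) = 1 − 0.944 = 0.056.

P(¬H | E) ≈ 0.056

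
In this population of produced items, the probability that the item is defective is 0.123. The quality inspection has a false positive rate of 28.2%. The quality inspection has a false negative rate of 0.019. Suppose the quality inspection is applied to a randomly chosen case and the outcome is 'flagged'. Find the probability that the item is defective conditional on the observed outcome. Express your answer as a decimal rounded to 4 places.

P(H | E) ≈ 0.3279

Write H for 'the item is defective'. Prior odds H:¬H = 0.123/0.877 = 0.14025. For the 'flagged' outcome, the likelihood ratio is 0.981/0.282 = 3.4787.
Posterior odds = 0.14025 × 3.4787 = 0.48789, so P(H|E) = 0.48789/(1+0.48789) = 0.3279.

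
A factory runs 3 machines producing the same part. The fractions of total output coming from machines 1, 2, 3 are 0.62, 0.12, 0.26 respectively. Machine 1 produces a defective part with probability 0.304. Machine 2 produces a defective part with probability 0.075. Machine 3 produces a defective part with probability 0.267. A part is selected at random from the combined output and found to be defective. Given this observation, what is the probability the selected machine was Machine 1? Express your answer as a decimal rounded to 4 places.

Tabulate prior·likelihood by source: [1] prior 0.62, lik 0.304, product 0.1885; [2] prior 0.12, lik 0.075, product 0.009000; [3] prior 0.26, lik 0.267, product 0.06942.
Normalizing constant = 0.26690; the posterior for Machine 1 is its product over the sum, 0.1885/0.26690 = 0.7062.

Posterior probability ≈ 0.7062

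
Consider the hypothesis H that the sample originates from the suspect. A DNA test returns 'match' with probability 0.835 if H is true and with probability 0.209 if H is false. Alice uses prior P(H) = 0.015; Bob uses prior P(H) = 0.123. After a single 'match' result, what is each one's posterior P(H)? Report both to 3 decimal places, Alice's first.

Alice: 0.057; Bob: 0.359

The likelihood ratio for a 'match' result is 0.835/0.209 = 3.9952.
Alice: prior odds 0.015/0.985 = 0.015228; posterior odds 0.060841; posterior probability 0.057.
Bob: prior odds 0.123/0.877 = 0.14025; posterior odds 0.56033; posterior probability 0.359.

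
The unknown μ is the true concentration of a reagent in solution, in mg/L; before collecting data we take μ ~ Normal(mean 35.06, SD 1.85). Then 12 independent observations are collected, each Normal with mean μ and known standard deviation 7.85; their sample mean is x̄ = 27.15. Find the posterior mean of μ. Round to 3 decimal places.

Posterior mean ≈ 31.897

Prior precision 1/τ₀² = 1/1.85² = 0.292184; data precision n/σ² = 12/7.85² = 0.194734.
Posterior precision = 0.292184 + 0.194734 = 0.486918.
Posterior mean = (0.292184·35.06 + 0.194734·27.15) / 0.486918 = 31.897.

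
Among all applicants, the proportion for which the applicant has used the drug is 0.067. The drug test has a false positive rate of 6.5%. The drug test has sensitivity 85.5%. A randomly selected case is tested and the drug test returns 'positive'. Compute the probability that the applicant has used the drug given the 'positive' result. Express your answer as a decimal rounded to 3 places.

P(H | E) ≈ 0.486

Write H for 'the applicant has used the drug'. Prior odds H:¬H = 0.067/0.933 = 0.071811. For the 'positive' outcome, the likelihood ratio is 0.855/0.065 = 13.154.
Posterior odds = 0.071811 × 13.154 = 0.94460, so P(H|E) = 0.94460/(1+0.94460) = 0.486.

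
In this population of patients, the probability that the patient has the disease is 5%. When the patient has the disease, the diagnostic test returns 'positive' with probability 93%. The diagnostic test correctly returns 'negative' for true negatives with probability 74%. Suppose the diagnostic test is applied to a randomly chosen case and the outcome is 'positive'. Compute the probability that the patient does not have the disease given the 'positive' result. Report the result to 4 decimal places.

Write H for 'the patient has the disease'. Prior odds H:¬H = 0.05/0.95 = 0.052632. For the 'positive' outcome, the likelihood ratio is 0.93/0.26 = 3.5769.
Posterior odds = 0.052632 × 3.5769 = 0.18826, so P(H|E) = 0.18826/(1+0.18826) = 0.1584. Then P(¬H|E) = 1 − 0.1584 = 0.8416.

P(¬H | E) ≈ 0.8416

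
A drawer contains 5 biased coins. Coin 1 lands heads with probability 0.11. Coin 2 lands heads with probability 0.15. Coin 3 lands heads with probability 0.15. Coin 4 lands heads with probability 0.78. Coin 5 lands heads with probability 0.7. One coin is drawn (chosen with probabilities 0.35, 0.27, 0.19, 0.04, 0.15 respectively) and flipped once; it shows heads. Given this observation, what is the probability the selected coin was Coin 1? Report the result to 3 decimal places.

Posterior probability ≈ 0.158

Tabulate prior·likelihood by source: [1] prior 0.35, lik 0.11, product 0.03850; [2] prior 0.27, lik 0.15, product 0.04050; [3] prior 0.19, lik 0.15, product 0.02850; [4] prior 0.04, lik 0.78, product 0.03120; [5] prior 0.15, lik 0.7, product 0.1050.
Normalizing constant = 0.24370; the posterior for Coin 1 is its product over the sum, 0.03850/0.24370 = 0.158.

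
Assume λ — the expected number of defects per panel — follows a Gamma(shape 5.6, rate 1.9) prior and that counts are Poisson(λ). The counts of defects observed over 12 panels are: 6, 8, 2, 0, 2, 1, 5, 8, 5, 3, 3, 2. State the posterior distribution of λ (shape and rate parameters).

The Poisson likelihood adds the total count to the shape and the number of exposure periods to the rate. Here ∑xᵢ = 45 and n = 12, so shape 5.6→50.6 and rate 1.9→13.9.

Posterior: Gamma(shape=50.6, rate=13.9)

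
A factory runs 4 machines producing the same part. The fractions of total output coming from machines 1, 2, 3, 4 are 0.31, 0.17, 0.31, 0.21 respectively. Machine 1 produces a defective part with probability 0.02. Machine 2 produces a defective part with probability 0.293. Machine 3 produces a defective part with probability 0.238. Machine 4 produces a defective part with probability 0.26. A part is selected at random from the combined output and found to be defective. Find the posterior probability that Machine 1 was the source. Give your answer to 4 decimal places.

Tabulate prior·likelihood by source: [1] prior 0.31, lik 0.02, product 0.006200; [2] prior 0.17, lik 0.293, product 0.04981; [3] prior 0.31, lik 0.238, product 0.07378; [4] prior 0.21, lik 0.26, product 0.05460.
Normalizing constant = 0.18439; the posterior for Machine 1 is its product over the sum, 0.006200/0.18439 = 0.0336.

Posterior probability ≈ 0.0336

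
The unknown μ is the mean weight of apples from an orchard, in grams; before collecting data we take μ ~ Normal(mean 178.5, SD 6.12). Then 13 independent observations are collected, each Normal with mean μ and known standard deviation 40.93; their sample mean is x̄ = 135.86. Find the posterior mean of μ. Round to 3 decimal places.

Posterior mean ≈ 168.898

With known σ, the Normal prior is conjugate. Weight on the data is w = (n/σ²)/(n/σ² + 1/τ₀²) = 0.00775997/(0.00775997+0.0266991) = 0.22519.
Posterior mean = w·x̄ + (1−w)·μ₀ = 0.22519·135.86 + 0.77481·178.5 = 168.898.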